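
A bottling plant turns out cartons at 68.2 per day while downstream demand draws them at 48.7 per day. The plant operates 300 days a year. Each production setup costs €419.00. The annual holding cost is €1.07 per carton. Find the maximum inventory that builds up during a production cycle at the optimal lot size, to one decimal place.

Annual demand D = 48.7 × 300 = 14,610.
Production build-up factor (1 − d/p) = 1 − 48.7/68.2 = 0.2859.
Q* = √(2DS / (H(1 − d/p))) = √(2 × 14,610 × 419 / (1.07 × 0.2859)).
= √(12,243,180 / 0.3059) ≈ 6326.013.
Maximum inventory = Q*(1 − d/p) = 6326.013 × 0.2859 ≈ 1808.758.

I_max ≈ 1,808.8 cartons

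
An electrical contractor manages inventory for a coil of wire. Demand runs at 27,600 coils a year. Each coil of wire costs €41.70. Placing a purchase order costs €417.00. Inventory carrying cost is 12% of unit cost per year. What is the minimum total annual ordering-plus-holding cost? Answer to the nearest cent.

Holding cost H = 0.12 × €41.70 = €5.0040 per unit per year.
The optimal lot size = √(2DS/H) = √(2 × 27,600 × 417 / 5.004) ≈ 2144.76.
At the optimum the two cost components are equal, so total cost = 2·(Q*/2)H = Q*·H.
Minimum total = √(2DSH) = √(2 × 27,600 × 417 × 5.004) ≈ 10732.384.

TC* ≈ €10,732.38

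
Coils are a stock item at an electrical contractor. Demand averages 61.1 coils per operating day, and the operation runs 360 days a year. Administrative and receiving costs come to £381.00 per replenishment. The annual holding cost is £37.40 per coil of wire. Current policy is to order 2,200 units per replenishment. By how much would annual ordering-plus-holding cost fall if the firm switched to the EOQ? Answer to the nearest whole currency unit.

Annual demand D = 61.1 × 360 = 21,996.
EOQ = √(2DS/H) = √(2 × 21,996 × 381 / 37.4) ≈ 669.44.
Cost at Q* = (D/Q*)S + (Q*/2)H = √(2DSH) ≈ £25,037.16.
Cost at Q = 2,200: (21,996/2,200)×381 + (2,200/2)×37.4 = £3,809.31 + £41,140.00 = £44,949.31.
Excess = £44,949.31 − £25,037.16 = £19,912.14.

Extra cost ≈ £19,912 per year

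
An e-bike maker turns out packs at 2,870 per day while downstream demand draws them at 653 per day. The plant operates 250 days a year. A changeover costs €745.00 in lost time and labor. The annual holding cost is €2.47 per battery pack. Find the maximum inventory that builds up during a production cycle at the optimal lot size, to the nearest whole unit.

Annual demand D = 653 × 250 = 163,250.
Production build-up factor (1 − d/p) = 1 − 653/2,870 = 0.7725.
Q* = √(2DS / (H(1 − d/p))) = √(2 × 163,250 × 745 / (2.47 × 0.7725)).
= √(243,242,500 / 1.908) ≈ 11290.921.
Maximum inventory = Q*(1 − d/p) = 11290.921 × 0.7725 ≈ 8721.941.

I_max ≈ 8,722 packs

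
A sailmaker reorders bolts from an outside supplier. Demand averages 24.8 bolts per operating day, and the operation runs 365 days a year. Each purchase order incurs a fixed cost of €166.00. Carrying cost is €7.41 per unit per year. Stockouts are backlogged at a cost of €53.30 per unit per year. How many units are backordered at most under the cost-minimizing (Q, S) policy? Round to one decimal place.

Annual demand D = 24.8 × 365 = 9,052.
With planned backorders, Q* = √(2DS/H) · √((H+B)/B).
√(2DS/H) = √(2 × 9,052 × 166 / 7.41) = 636.843.
√((H+B)/B) = √((7.41+53.3)/53.3) = 1.0673.
Q* ≈ 679.671.
S* = Q* · H/(H+B) = 679.671 × 7.41/60.71 ≈ 82.958.

S* ≈ 83.0 bolts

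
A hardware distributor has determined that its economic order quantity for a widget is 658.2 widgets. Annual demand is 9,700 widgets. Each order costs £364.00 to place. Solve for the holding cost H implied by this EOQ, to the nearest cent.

H ≈ £16.30

The basic EOQ model gives Q* = √(2DS/H); rearrange for the unknown.
From Q* = √(2DS/H): H = 2DS / Q*² = 2 × 9,700 × 364 / 658.2² = 16.3000.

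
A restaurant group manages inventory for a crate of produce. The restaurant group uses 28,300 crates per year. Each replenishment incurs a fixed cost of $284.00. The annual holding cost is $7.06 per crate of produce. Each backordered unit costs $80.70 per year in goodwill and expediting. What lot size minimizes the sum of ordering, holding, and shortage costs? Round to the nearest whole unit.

Q* ≈ 1,574 crates

With planned backorders, Q* = √(2DS/H) · √((H+B)/B).
√(2DS/H) = √(2 × 28,300 × 284 / 7.06) = 1508.916.
√((H+B)/B) = √((7.06+80.7)/80.7) = 1.0428.
Q* ≈ 1573.536.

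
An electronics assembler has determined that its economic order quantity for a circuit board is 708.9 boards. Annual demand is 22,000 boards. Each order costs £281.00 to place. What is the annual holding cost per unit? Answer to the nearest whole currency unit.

H ≈ £25

Invert the EOQ relation Q*² = 2DS/H.
From Q* = √(2DS/H): H = 2DS / Q*² = 2 × 22,000 × 281 / 708.9² = 24.6031.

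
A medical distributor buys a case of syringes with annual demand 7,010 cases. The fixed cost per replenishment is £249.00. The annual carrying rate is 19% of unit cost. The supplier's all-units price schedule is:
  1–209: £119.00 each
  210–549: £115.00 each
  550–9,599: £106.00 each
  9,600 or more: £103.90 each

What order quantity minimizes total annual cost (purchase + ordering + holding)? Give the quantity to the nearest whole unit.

Holding cost per unit per year at price C is H = 0.19·C.
For each price level, check whether its EOQ is feasible; otherwise the best quantity at that price is the breakpoint.
Tier 1 (£119.00): EOQ = 392.9 exceeds tier's upper bound 209, so this tier is dominated.
EOQ at £115.00 = 399.7 (feasible in tier 2): TC = 7,010×£115.00 + (7,010/399.7)×249 + (399.7/2)×0.19×£115.00 = £814,883.72.
EOQ at £106.00 = 416.3 < 550, so use break Q=550: TC = 7,010×£106.00 + (7,010/550.0)×249 + (550.0/2)×0.19×£106.00 = £751,772.12.
EOQ at £103.90 = 420.5 < 9600, so use break Q=9600: TC = 7,010×£103.90 + (7,010/9600.0)×249 + (9600.0/2)×0.19×£103.90 = £823,277.62.
Lowest total cost is £751,772.12 at Q = 550.0.

Q* ≈ 550 cases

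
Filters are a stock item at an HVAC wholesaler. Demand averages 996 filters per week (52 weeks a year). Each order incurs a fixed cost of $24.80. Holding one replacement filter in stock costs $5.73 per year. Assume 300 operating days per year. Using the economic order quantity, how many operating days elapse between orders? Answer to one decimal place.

T ≈ 3.9 days

Annual demand D = 996 × 52 = 51,792.
The optimal lot size = √(2DS/H) = √(2 × 51,792 × 24.8 / 5.73) ≈ 669.57.
Cycle time = Q*/D × 300 = 669.57 / 51,792 × 300 ≈ 3.878 days.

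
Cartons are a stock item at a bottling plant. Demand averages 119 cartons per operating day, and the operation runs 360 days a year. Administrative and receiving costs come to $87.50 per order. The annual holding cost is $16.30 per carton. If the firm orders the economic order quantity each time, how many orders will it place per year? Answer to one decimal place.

Annual demand D = 119 × 360 = 42,840.
Q* = √(2DS/H) = √(2 × 42,840 × 87.5 / 16.3) ≈ 678.19.
Orders per year = D / Q* = 42,840 / 678.19 ≈ 63.168.

N ≈ 63.2 orders per year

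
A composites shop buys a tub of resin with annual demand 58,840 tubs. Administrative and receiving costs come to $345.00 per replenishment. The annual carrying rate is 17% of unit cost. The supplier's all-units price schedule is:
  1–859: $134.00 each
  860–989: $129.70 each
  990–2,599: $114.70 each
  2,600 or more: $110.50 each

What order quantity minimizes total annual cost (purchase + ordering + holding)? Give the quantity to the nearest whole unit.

Q* ≈ 2,600 tubs

Holding cost per unit per year at price C is H = 0.17·C.
For each price level, check whether its EOQ is feasible; otherwise the best quantity at that price is the breakpoint.
Tier 1 ($134.00): EOQ = 1335.0 exceeds tier's upper bound 859, so this tier is dominated.
Tier 2 ($129.70): EOQ = 1357.0 exceeds tier's upper bound 989, so this tier is dominated.
EOQ at $114.70 = 1443.0 (feasible in tier 3): TC = 58,840×$114.70 + (58,840/1443.0)×345 + (1443.0/2)×0.17×$114.70 = $6,777,084.30.
EOQ at $110.50 = 1470.1 < 2600, so use break Q=2600: TC = 58,840×$110.50 + (58,840/2600.0)×345 + (2600.0/2)×0.17×$110.50 = $6,534,048.12.
Lowest total cost is $6,534,048.12 at Q = 2600.0.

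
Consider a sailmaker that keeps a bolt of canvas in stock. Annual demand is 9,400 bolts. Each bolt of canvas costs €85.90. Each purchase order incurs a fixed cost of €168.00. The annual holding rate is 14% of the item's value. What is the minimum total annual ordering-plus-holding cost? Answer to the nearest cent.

Holding cost H = 0.14 × €85.90 = €12.0260 per unit per year.
Q* = √(2DS/H) = √(2 × 9,400 × 168 / 12.026) ≈ 512.48.
At Q*, ordering cost (D/Q*)S equals holding cost (Q*/2)H, each = √(DSH/2).
Minimum total = √(2DSH) = √(2 × 9,400 × 168 × 12.026) ≈ 6163.028.

TC* ≈ €6,163.03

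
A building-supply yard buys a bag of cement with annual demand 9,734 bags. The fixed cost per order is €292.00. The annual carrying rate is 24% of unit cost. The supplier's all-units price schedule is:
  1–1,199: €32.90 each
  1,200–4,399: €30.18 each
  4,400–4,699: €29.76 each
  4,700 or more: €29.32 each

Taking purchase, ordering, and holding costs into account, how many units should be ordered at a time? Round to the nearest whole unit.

Q* ≈ 1,200 bags

Holding cost per unit per year at price C is H = 0.24·C.
Candidates are each tier's EOQ (if it falls in that tier) and each price-break quantity.
EOQ at €32.90 = 848.5 (feasible in tier 1): TC = 9,734×€32.90 + (9,734/848.5)×292 + (848.5/2)×0.24×€32.90 = €326,948.30.
EOQ at €30.18 = 885.9 < 1200, so use break Q=1200: TC = 9,734×€30.18 + (9,734/1200.0)×292 + (1200.0/2)×0.24×€30.18 = €300,486.65.
EOQ at €29.76 = 892.1 < 4400, so use break Q=4400: TC = 9,734×€29.76 + (9,734/4400.0)×292 + (4400.0/2)×0.24×€29.76 = €306,043.10.
EOQ at €29.32 = 898.8 < 4700, so use break Q=4700: TC = 9,734×€29.32 + (9,734/4700.0)×292 + (4700.0/2)×0.24×€29.32 = €302,542.11.
Lowest total cost is €300,486.65 at Q = 1200.0.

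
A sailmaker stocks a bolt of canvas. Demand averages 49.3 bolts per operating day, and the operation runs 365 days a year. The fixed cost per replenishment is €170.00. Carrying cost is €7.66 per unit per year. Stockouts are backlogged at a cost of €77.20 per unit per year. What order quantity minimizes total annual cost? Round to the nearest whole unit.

Q* ≈ 937 bolts

Annual demand D = 49.3 × 365 = 17,994.5.
With planned backorders, Q* = √(2DS/H) · √((H+B)/B).
√(2DS/H) = √(2 × 17,994.5 × 170 / 7.66) = 893.707.
√((H+B)/B) = √((7.66+77.2)/77.2) = 1.0484.
Q* ≈ 936.996.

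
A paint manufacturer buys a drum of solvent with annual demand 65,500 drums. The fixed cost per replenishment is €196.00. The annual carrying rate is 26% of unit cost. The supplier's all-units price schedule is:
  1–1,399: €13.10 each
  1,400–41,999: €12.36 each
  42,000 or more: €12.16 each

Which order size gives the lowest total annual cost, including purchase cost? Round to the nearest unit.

Holding cost per unit per year at price C is H = 0.26·C.
Evaluate total cost at each tier's feasible EOQ or, if the EOQ is below the tier, at the tier's minimum quantity.
Tier 1 (€13.10): EOQ = 2745.6 exceeds tier's upper bound 1399, so this tier is dominated.
EOQ at €12.36 = 2826.6 (feasible in tier 2): TC = 65,500×€12.36 + (65,500/2826.6)×196 + (2826.6/2)×0.26×€12.36 = €818,663.63.
EOQ at €12.16 = 2849.8 < 42000, so use break Q=42000: TC = 65,500×€12.16 + (65,500/42000.0)×196 + (42000.0/2)×0.26×€12.16 = €863,179.27.
Lowest total cost is €818,663.63 at Q = 2826.6.

Q* ≈ 2,827 drums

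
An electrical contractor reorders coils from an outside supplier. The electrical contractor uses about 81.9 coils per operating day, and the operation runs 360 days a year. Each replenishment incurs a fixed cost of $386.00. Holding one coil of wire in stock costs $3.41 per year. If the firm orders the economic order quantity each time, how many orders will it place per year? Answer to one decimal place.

N ≈ 11.4 orders per year

Annual demand D = 81.9 × 360 = 29,484.
Q* = √(2DS/H) = √(2 × 29,484 × 386 / 3.41) ≈ 2583.60.
Orders per year = D / Q* = 29,484 / 2583.60 ≈ 11.412.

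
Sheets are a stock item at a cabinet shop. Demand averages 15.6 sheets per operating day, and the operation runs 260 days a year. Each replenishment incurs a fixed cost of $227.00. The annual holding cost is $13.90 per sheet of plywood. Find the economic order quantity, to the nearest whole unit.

Annual demand D = 15.6 × 260 = 4,056.
EOQ = √(2DS / H) = √(2 × 4,056 × 227 / 13.9).
= √(1,841,424 / 13.9) = √132,476.5468 ≈ 363.973.

Q* ≈ 364 sheets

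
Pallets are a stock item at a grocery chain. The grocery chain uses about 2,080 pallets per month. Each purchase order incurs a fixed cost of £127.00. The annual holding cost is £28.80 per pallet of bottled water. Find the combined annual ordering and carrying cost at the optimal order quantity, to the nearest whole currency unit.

Annual demand D = 2,080 × 12 = 24,960.
The optimal lot size = √(2DS/H) = √(2 × 24,960 × 127 / 28.8) ≈ 469.18.
At the optimum the two cost components are equal, so total cost = 2·(Q*/2)H = Q*·H.
Minimum total = √(2DSH) = √(2 × 24,960 × 127 × 28.8) ≈ 13512.490.

TC* ≈ £13,512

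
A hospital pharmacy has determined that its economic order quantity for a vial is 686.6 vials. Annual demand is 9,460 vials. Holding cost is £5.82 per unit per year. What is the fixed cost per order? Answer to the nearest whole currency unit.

The basic EOQ model gives Q* = √(2DS/H); rearrange for the unknown.
From Q* = √(2DS/H): S = Q*²H / (2D) = 686.6² × 5.82 / (2 × 9,460) = 145.0138.

S ≈ £145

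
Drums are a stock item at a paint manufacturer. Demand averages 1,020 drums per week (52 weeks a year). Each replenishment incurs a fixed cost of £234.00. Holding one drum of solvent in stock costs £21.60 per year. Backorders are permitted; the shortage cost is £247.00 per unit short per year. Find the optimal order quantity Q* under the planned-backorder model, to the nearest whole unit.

Annual demand D = 1,020 × 52 = 53,040.
With planned backorders, Q* = √(2DS/H) · √((H+B)/B).
√(2DS/H) = √(2 × 53,040 × 234 / 21.6) = 1072.007.
√((H+B)/B) = √((21.6+247)/247) = 1.0428.
Q* ≈ 1117.898.

Q* ≈ 1,118 drums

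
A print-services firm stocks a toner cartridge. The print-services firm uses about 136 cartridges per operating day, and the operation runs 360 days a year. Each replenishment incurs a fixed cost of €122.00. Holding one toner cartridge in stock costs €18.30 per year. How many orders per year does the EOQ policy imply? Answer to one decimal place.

N ≈ 60.6 orders per year

Annual demand D = 136 × 360 = 48,960.
The optimal lot size = √(2DS/H) = √(2 × 48,960 × 122 / 18.3) ≈ 807.96.
Orders per year = D / Q* = 48,960 / 807.96 ≈ 60.597.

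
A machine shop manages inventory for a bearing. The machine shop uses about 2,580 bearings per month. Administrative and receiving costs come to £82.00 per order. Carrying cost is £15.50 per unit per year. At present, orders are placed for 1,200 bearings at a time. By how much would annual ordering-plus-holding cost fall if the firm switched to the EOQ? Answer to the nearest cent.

Extra cost ≈ £2,544.28 per year

Annual demand D = 2,580 × 12 = 30,960.
EOQ = √(2DS/H) = √(2 × 30,960 × 82 / 15.5) ≈ 572.34.
Cost at Q* = (D/Q*)S + (Q*/2)H = √(2DSH) ≈ £8,871.32.
Cost at Q = 1,200: (30,960/1,200)×82 + (1,200/2)×15.5 = £2,115.60 + £9,300.00 = £11,415.60.
Excess = £11,415.60 − £8,871.32 = £2,544.28.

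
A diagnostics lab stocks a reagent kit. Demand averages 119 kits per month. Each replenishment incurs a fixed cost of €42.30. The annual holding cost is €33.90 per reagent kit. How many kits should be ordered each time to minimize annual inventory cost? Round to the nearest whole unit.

Q* ≈ 60 kits

Annual demand D = 119 × 12 = 1,428.
EOQ = √(2DS / H) = √(2 × 1,428 × 42.3 / 33.9).
= √(120,808.8 / 33.9) = √3,563.6814 ≈ 59.697.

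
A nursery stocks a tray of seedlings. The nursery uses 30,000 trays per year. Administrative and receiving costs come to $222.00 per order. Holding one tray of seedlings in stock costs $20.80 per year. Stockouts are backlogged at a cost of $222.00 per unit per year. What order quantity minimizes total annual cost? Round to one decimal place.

With planned backorders, Q* = √(2DS/H) · √((H+B)/B).
√(2DS/H) = √(2 × 30,000 × 222 / 20.8) = 800.240.
√((H+B)/B) = √((20.8+222)/222) = 1.0458.
Q* ≈ 836.890.

Q* ≈ 836.9 trays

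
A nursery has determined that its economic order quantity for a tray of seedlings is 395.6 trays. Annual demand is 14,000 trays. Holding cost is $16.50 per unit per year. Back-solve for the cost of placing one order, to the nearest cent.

S ≈ $92.22

Invert the EOQ relation Q*² = 2DS/H.
From Q* = √(2DS/H): S = Q*²H / (2D) = 395.6² × 16.5 / (2 × 14,000) = 92.2228.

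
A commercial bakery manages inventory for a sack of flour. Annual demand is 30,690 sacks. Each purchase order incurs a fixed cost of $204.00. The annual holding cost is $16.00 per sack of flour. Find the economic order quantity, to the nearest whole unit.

EOQ = √(2DS / H) = √(2 × 30,690 × 204 / 16).
= √(12,521,520 / 16) = √782,595 ≈ 884.644.

Q* ≈ 885 sacks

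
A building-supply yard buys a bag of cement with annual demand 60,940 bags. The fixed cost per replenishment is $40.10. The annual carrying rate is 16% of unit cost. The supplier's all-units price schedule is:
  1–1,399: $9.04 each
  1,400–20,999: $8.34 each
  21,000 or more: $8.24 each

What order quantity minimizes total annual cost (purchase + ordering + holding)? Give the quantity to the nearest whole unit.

Holding cost per unit per year at price C is H = 0.16·C.
Evaluate total cost at each tier's feasible EOQ or, if the EOQ is below the tier, at the tier's minimum quantity.
Tier 1 ($9.04): EOQ = 1838.2 exceeds tier's upper bound 1399, so this tier is dominated.
EOQ at $8.34 = 1913.8 (feasible in tier 2): TC = 60,940×$8.34 + (60,940/1913.8)×40.1 + (1913.8/2)×0.16×$8.34 = $510,793.37.
EOQ at $8.24 = 1925.4 < 21000, so use break Q=21000: TC = 60,940×$8.24 + (60,940/21000.0)×40.1 + (21000.0/2)×0.16×$8.24 = $516,105.17.
Lowest total cost is $510,793.37 at Q = 1913.8.

Q* ≈ 1,914 bags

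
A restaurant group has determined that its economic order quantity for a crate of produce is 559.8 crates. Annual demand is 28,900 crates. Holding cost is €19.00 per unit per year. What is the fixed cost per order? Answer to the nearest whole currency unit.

Squaring Q* = √(2DS/H) gives Q*² = 2DS/H.
From Q* = √(2DS/H): S = Q*²H / (2D) = 559.8² × 19 / (2 × 28,900) = 103.0129.

S ≈ €103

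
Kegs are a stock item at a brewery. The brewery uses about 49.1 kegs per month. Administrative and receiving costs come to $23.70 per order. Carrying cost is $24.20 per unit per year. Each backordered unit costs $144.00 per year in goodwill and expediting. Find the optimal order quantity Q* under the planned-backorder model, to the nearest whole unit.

Annual demand D = 49.1 × 12 = 589.2.
With planned backorders, Q* = √(2DS/H) · √((H+B)/B).
√(2DS/H) = √(2 × 589.2 × 23.7 / 24.2) = 33.971.
√((H+B)/B) = √((24.2+144)/144) = 1.0808.
Q* ≈ 36.715.

Q* ≈ 37 kegs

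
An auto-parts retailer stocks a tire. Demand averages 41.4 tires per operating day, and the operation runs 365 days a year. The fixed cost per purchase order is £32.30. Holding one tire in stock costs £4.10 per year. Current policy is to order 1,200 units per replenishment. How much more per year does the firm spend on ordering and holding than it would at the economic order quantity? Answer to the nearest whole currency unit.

Extra cost ≈ £866 per year

Annual demand D = 41.4 × 365 = 15,111.
EOQ = √(2DS/H) = √(2 × 15,111 × 32.3 / 4.1) ≈ 487.95.
Cost at Q* = (D/Q*)S + (Q*/2)H = √(2DSH) ≈ £2,000.57.
Cost at Q = 1,200: (15,111/1,200)×32.3 + (1,200/2)×4.1 = £406.74 + £2,460.00 = £2,866.74.
Excess = £2,866.74 − £2,000.57 = £866.16.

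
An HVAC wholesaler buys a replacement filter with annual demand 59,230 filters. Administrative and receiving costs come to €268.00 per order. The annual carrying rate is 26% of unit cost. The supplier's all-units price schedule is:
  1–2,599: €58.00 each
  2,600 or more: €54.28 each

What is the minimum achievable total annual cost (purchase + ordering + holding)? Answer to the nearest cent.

Holding cost per unit per year at price C is H = 0.26·C.
For each price level, check whether its EOQ is feasible; otherwise the best quantity at that price is the breakpoint.
EOQ at €58.00 = 1451.0 (feasible in tier 1): TC = 59,230×€58.00 + (59,230/1451.0)×268 + (1451.0/2)×0.26×€58.00 = €3,457,220.33.
EOQ at €54.28 = 1499.8 < 2600, so use break Q=2600: TC = 59,230×€54.28 + (59,230/2600.0)×268 + (2600.0/2)×0.26×€54.28 = €3,239,456.29.
Lowest total cost among the candidates is at Q = 2600.0.

TC* ≈ €3,239,456.29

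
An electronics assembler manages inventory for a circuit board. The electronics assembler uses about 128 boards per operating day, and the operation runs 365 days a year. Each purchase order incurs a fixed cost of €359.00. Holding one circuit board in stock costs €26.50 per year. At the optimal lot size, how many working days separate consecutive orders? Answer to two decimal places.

Annual demand D = 128 × 365 = 46,720.
EOQ = √(2DS/H) = √(2 × 46,720 × 359 / 26.5) ≈ 1125.10.
Cycle time = Q*/D × 365 = 1125.10 / 46,720 × 365 ≈ 8.790 days.

T ≈ 8.79 days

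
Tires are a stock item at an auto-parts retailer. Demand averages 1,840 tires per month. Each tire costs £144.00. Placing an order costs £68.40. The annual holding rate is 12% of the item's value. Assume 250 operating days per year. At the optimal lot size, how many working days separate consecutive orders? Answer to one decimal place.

Annual demand D = 1,840 × 12 = 22,080.
Holding cost H = 0.12 × £144.00 = £17.2800 per unit per year.
Q* = √(2DS/H) = √(2 × 22,080 × 68.4 / 17.28) ≈ 418.09.
Cycle time = Q*/D × 250 = 418.09 / 22,080 × 250 ≈ 4.734 days.

T ≈ 4.7 days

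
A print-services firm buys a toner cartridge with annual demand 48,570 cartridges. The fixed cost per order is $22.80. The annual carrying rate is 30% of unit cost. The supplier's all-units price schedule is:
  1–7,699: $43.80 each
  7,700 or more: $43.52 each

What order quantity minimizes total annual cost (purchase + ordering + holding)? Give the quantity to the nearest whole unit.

Q* ≈ 411 cartridges

Holding cost per unit per year at price C is H = 0.30·C.
Evaluate total cost at each tier's feasible EOQ or, if the EOQ is below the tier, at the tier's minimum quantity.
EOQ at $43.80 = 410.6 (feasible in tier 1): TC = 48,570×$43.80 + (48,570/410.6)×22.8 + (410.6/2)×0.30×$43.80 = $2,132,760.66.
EOQ at $43.52 = 411.9 < 7700, so use break Q=7700: TC = 48,570×$43.52 + (48,570/7700.0)×22.8 + (7700.0/2)×0.30×$43.52 = $2,164,175.82.
Lowest total cost is $2,132,760.66 at Q = 410.6.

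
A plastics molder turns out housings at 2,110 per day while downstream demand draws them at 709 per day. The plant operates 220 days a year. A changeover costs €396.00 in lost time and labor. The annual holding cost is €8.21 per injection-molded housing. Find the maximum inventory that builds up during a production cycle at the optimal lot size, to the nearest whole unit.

I_max ≈ 3,161 housings

Annual demand D = 709 × 220 = 155,980.
Production build-up factor (1 − d/p) = 1 − 709/2,110 = 0.6640.
Q* = √(2DS / (H(1 − d/p))) = √(2 × 155,980 × 396 / (8.21 × 0.6640)).
= √(123,536,160 / 5.4513) ≈ 4760.446.
Maximum inventory = Q*(1 − d/p) = 4760.446 × 0.6640 ≈ 3160.846.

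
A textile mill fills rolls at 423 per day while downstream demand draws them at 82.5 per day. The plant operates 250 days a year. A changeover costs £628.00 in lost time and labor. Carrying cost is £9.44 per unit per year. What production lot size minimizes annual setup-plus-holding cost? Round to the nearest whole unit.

Q* ≈ 1,846 rolls

Annual demand D = 82.5 × 250 = 20,625.
Production build-up factor (1 − d/p) = 1 − 82.5/423 = 0.8050.
Q* = √(2DS / (H(1 − d/p))) = √(2 × 20,625 × 628 / (9.44 × 0.8050)).
= √(25,905,000 / 7.5989) ≈ 1846.364.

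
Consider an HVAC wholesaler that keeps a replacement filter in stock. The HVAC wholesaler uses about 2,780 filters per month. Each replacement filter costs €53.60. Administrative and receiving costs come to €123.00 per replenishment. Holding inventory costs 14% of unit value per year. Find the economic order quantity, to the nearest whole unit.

Annual demand D = 2,780 × 12 = 33,360.
Holding cost H = 0.14 × €53.60 = €7.5040 per unit per year.
EOQ = √(2DS / H) = √(2 × 33,360 × 123 / 7.504).
= √(8,206,560 / 7.504) = √1,093,624.7335 ≈ 1045.765.

Q* ≈ 1,046 filters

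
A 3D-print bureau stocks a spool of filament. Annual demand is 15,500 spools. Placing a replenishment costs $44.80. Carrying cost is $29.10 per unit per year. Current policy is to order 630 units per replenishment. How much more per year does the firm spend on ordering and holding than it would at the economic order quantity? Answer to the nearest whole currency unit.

EOQ = √(2DS/H) = √(2 × 15,500 × 44.8 / 29.1) ≈ 218.46.
Cost at Q* = (D/Q*)S + (Q*/2)H = √(2DSH) ≈ $6,357.21.
Cost at Q = 630: (15,500/630)×44.8 + (630/2)×29.1 = $1,102.22 + $9,166.50 = $10,268.72.
Excess = $10,268.72 − $6,357.21 = $3,911.52.

Extra cost ≈ $3,912 per year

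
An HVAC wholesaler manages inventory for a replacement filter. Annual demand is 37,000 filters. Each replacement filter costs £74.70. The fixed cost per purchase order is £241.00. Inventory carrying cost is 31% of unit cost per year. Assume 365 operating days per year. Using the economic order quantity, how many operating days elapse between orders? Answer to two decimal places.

Holding cost H = 0.31 × £74.70 = £23.1570 per unit per year.
The optimal lot size = √(2DS/H) = √(2 × 37,000 × 241 / 23.157) ≈ 877.57.
Cycle time = Q*/D × 365 = 877.57 / 37,000 × 365 ≈ 8.657 days.

T ≈ 8.66 days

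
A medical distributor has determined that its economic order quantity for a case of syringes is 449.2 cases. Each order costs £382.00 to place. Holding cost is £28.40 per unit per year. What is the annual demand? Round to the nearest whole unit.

D ≈ 7,501 cases per year

The basic EOQ model gives Q* = √(2DS/H); rearrange for the unknown.
From Q* = √(2DS/H): D = Q*²H / (2S) = 449.2² × 28.4 / (2 × 382) = 7500.746.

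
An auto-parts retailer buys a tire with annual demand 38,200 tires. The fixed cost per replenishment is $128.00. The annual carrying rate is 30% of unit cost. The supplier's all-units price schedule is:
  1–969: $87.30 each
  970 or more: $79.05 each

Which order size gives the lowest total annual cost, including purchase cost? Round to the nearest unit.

Q* ≈ 970 tires

Holding cost per unit per year at price C is H = 0.30·C.
For each price level, check whether its EOQ is feasible; otherwise the best quantity at that price is the breakpoint.
EOQ at $87.30 = 611.1 (feasible in tier 1): TC = 38,200×$87.30 + (38,200/611.1)×128 + (611.1/2)×0.30×$87.30 = $3,350,863.66.
EOQ at $79.05 = 642.2 < 970, so use break Q=970: TC = 38,200×$79.05 + (38,200/970.0)×128 + (970.0/2)×0.30×$79.05 = $3,036,252.60.
Lowest total cost is $3,036,252.60 at Q = 970.0.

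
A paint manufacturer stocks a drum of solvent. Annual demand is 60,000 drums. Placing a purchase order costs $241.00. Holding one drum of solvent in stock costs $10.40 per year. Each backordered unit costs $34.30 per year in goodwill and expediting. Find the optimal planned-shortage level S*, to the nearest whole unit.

S* ≈ 443 drums

With planned backorders, Q* = √(2DS/H) · √((H+B)/B).
√(2DS/H) = √(2 × 60,000 × 241 / 10.4) = 1667.564.
√((H+B)/B) = √((10.4+34.3)/34.3) = 1.1416.
Q* ≈ 1903.659.
S* = Q* · H/(H+B) = 1903.659 × 10.4/44.7 ≈ 442.909.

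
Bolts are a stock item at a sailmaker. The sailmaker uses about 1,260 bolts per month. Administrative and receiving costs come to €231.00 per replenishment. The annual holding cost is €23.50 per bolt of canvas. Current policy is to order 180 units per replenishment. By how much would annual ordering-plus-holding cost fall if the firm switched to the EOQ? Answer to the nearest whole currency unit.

Extra cost ≈ €8,707 per year

Annual demand D = 1,260 × 12 = 15,120.
EOQ = √(2DS/H) = √(2 × 15,120 × 231 / 23.5) ≈ 545.21.
Cost at Q* = (D/Q*)S + (Q*/2)H = √(2DSH) ≈ €12,812.41.
Cost at Q = 180: (15,120/180)×231 + (180/2)×23.5 = €19,404.00 + €2,115.00 = €21,519.00.
Excess = €21,519.00 − €12,812.41 = €8,706.59.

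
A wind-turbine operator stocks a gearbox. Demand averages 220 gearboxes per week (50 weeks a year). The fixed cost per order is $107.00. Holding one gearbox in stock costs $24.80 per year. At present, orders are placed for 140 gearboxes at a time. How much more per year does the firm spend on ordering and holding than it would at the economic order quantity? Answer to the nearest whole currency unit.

Annual demand D = 220 × 50 = 11,000.
EOQ = √(2DS/H) = √(2 × 11,000 × 107 / 24.8) ≈ 308.09.
Cost at Q* = (D/Q*)S + (Q*/2)H = √(2DSH) ≈ $7,640.63.
Cost at Q = 140: (11,000/140)×107 + (140/2)×24.8 = $8,407.14 + $1,736.00 = $10,143.14.
Excess = $10,143.14 − $7,640.63 = $2,502.51.

Extra cost ≈ $2,503 per year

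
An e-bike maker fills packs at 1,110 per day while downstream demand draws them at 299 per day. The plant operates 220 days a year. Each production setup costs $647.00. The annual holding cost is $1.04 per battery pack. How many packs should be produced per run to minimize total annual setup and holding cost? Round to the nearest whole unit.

Q* ≈ 10,584 packs

Annual demand D = 299 × 220 = 65,780.
Production build-up factor (1 − d/p) = 1 − 299/1,110 = 0.7306.
Q* = √(2DS / (H(1 − d/p))) = √(2 × 65,780 × 647 / (1.04 × 0.7306)).
= √(85,119,320 / 0.7599) ≈ 10583.967.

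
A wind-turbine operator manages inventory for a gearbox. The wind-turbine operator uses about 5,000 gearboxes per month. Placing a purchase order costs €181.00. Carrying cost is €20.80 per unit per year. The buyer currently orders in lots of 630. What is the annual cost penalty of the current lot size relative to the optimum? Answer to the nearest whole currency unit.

Annual demand D = 5,000 × 12 = 60,000.
EOQ = √(2DS/H) = √(2 × 60,000 × 181 / 20.8) ≈ 1021.88.
Cost at Q* = (D/Q*)S + (Q*/2)H = √(2DSH) ≈ €21,255.02.
Cost at Q = 630: (60,000/630)×181 + (630/2)×20.8 = €17,238.10 + €6,552.00 = €23,790.10.
Excess = €23,790.10 − €21,255.02 = €2,535.07.

Extra cost ≈ €2,535 per year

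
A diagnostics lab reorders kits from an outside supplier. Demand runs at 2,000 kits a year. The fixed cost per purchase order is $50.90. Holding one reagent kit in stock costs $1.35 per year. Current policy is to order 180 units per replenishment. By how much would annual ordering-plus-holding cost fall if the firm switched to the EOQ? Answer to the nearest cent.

Extra cost ≈ $162.78 per year

EOQ = √(2DS/H) = √(2 × 2,000 × 50.9 / 1.35) ≈ 388.35.
Cost at Q* = (D/Q*)S + (Q*/2)H = √(2DSH) ≈ $524.27.
Cost at Q = 180: (2,000/180)×50.9 + (180/2)×1.35 = $565.56 + $121.50 = $687.06.
Excess = $687.06 − $524.27 = $162.78.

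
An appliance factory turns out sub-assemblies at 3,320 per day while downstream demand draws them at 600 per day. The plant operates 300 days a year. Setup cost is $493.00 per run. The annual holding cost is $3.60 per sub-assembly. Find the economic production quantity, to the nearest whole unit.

Annual demand D = 600 × 300 = 180,000.
Production build-up factor (1 − d/p) = 1 − 600/3,320 = 0.8193.
Q* = √(2DS / (H(1 − d/p))) = √(2 × 180,000 × 493 / (3.6 × 0.8193)).
= √(177,480,000 / 2.9494) ≈ 7757.255.

Q* ≈ 7,757 sub-assemblies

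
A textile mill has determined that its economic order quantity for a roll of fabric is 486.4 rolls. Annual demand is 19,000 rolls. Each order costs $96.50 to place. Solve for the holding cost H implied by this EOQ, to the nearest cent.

The basic EOQ model gives Q* = √(2DS/H); rearrange for the unknown.
From Q* = √(2DS/H): H = 2DS / Q*² = 2 × 19,000 × 96.5 / 486.4² = 15.4997.

H ≈ $15.50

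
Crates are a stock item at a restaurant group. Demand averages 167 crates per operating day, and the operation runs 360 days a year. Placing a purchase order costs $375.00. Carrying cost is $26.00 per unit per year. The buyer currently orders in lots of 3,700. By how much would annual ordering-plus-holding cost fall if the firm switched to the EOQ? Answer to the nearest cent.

Extra cost ≈ $19,953.79 per year

Annual demand D = 167 × 360 = 60,120.
EOQ = √(2DS/H) = √(2 × 60,120 × 375 / 26) ≈ 1316.90.
Cost at Q* = (D/Q*)S + (Q*/2)H = √(2DSH) ≈ $34,239.45.
Cost at Q = 3,700: (60,120/3,700)×375 + (3,700/2)×26 = $6,093.24 + $48,100.00 = $54,193.24.
Excess = $54,193.24 − $34,239.45 = $19,953.79.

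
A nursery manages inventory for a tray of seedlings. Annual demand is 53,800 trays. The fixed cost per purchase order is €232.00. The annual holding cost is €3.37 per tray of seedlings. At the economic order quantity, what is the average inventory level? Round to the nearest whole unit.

The optimal lot size = √(2DS/H) = √(2 × 53,800 × 232 / 3.37) ≈ 2721.67.
Average inventory = Q*/2 ≈ 2721.67 / 2 = 1360.834.

Average inventory ≈ 1,361 trays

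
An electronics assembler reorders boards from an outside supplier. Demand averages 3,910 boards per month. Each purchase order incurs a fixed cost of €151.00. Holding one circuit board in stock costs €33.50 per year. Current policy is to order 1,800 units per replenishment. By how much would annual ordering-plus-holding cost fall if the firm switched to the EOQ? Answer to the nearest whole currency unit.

Extra cost ≈ €12,299 per year

Annual demand D = 3,910 × 12 = 46,920.
EOQ = √(2DS/H) = √(2 × 46,920 × 151 / 33.5) ≈ 650.37.
Cost at Q* = (D/Q*)S + (Q*/2)H = √(2DSH) ≈ €21,787.37.
Cost at Q = 1,800: (46,920/1,800)×151 + (1,800/2)×33.5 = €3,936.07 + €30,150.00 = €34,086.07.
Excess = €34,086.07 − €21,787.37 = €12,298.69.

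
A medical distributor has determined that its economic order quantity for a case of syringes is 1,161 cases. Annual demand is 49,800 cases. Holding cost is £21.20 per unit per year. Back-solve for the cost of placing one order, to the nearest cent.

Invert the EOQ relation Q*² = 2DS/H.
From Q* = √(2DS/H): S = Q*²H / (2D) = 1,161² × 21.2 / (2 × 49,800) = 286.9069.

S ≈ £286.91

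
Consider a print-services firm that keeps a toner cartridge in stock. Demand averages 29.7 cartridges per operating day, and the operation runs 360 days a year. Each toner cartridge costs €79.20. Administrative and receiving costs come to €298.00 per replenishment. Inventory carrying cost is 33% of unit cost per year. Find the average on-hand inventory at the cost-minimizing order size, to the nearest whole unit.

Average inventory ≈ 247 cartridges

Annual demand D = 29.7 × 360 = 10,692.
Holding cost H = 0.33 × €79.20 = €26.1360 per unit per year.
The optimal lot size = √(2DS/H) = √(2 × 10,692 × 298 / 26.136) ≈ 493.78.
Average inventory = Q*/2 ≈ 493.78 / 2 = 246.890.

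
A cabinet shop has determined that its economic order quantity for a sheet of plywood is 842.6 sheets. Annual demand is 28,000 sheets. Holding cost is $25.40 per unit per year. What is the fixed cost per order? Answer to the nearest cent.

Invert the EOQ relation Q*² = 2DS/H.
From Q* = √(2DS/H): S = Q*²H / (2D) = 842.6² × 25.4 / (2 × 28,000) = 322.0243.

S ≈ $322.02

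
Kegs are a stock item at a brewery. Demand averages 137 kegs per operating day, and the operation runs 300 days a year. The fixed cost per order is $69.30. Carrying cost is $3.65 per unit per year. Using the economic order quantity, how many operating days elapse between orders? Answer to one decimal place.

T ≈ 9.1 days

Annual demand D = 137 × 300 = 41,100.
Q* = √(2DS/H) = √(2 × 41,100 × 69.3 / 3.65) ≈ 1249.27.
Cycle time = Q*/D × 300 = 1249.27 / 41,100 × 300 ≈ 9.119 days.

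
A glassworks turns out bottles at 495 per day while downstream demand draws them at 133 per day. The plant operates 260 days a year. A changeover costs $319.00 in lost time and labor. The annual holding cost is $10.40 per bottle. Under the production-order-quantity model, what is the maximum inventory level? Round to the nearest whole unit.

Annual demand D = 133 × 260 = 34,580.
Production build-up factor (1 − d/p) = 1 − 133/495 = 0.7313.
Q* = √(2DS / (H(1 − d/p))) = √(2 × 34,580 × 319 / (10.4 × 0.7313)).
= √(22,062,040 / 7.6057) ≈ 1703.156.
Maximum inventory = Q*(1 − d/p) = 1703.156 × 0.7313 ≈ 1245.540.

I_max ≈ 1,246 bottles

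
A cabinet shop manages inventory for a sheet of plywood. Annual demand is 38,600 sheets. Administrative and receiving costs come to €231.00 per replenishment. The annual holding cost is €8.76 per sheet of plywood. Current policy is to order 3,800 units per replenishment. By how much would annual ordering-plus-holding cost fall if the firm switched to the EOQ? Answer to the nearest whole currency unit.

Extra cost ≈ €6,492 per year

EOQ = √(2DS/H) = √(2 × 38,600 × 231 / 8.76) ≈ 1426.80.
Cost at Q* = (D/Q*)S + (Q*/2)H = √(2DSH) ≈ €12,498.75.
Cost at Q = 3,800: (38,600/3,800)×231 + (3,800/2)×8.76 = €2,346.47 + €16,644.00 = €18,990.47.
Excess = €18,990.47 − €12,498.75 = €6,491.72.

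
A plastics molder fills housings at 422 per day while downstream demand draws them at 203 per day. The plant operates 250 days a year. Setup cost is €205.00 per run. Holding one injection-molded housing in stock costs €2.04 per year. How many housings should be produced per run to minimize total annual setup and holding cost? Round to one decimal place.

Annual demand D = 203 × 250 = 50,750.
Production build-up factor (1 − d/p) = 1 − 203/422 = 0.5190.
Q* = √(2DS / (H(1 − d/p))) = √(2 × 50,750 × 205 / (2.04 × 0.5190)).
= √(20,807,500 / 1.0587) ≈ 4433.320.

Q* ≈ 4,433.3 housings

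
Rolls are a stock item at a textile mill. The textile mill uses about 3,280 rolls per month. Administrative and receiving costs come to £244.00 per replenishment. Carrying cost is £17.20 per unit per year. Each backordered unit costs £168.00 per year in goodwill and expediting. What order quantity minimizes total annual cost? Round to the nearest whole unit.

Annual demand D = 3,280 × 12 = 39,360.
With planned backorders, Q* = √(2DS/H) · √((H+B)/B).
√(2DS/H) = √(2 × 39,360 × 244 / 17.2) = 1056.752.
√((H+B)/B) = √((17.2+168)/168) = 1.0499.
Q* ≈ 1109.530.

Q* ≈ 1,110 rolls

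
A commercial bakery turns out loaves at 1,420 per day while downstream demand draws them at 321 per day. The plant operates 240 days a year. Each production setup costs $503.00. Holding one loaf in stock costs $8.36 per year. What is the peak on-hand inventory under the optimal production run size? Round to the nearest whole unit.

I_max ≈ 2,679 loaves

Annual demand D = 321 × 240 = 77,040.
Production build-up factor (1 − d/p) = 1 − 321/1,420 = 0.7739.
Q* = √(2DS / (H(1 − d/p))) = √(2 × 77,040 × 503 / (8.36 × 0.7739)).
= √(77,502,240 / 6.4702) ≈ 3460.982.
Maximum inventory = Q*(1 − d/p) = 3460.982 × 0.7739 ≈ 2678.605.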